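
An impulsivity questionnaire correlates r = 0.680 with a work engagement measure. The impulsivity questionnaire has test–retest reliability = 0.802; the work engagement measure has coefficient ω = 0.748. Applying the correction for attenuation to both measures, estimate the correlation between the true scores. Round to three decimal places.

r_true = r_obs / √(r_xx · r_yy) = 0.680 / √(0.802 × 0.748) = 0.680 / √0.599896 = 0.680 / 0.7745 ≈ 0.878.

0.878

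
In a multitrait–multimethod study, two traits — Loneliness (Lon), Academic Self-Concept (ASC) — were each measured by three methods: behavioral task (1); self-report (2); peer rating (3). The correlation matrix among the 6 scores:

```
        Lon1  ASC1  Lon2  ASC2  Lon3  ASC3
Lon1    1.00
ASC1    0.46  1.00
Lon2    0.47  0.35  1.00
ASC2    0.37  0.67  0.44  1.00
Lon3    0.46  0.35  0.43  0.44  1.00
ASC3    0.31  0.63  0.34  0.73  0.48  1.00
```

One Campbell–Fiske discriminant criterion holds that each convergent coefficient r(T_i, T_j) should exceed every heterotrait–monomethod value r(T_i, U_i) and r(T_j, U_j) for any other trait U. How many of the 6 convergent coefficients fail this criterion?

Each convergent coefficient versus the relevant comparison correlations:
Lon (methods 1·2): 0.47 vs {0.46, 0.44} → pass.
Lon (methods 1·3): 0.46 vs {0.46, 0.48} → fail.
Lon (methods 2·3): 0.43 vs {0.44, 0.48} → fail.
ASC (methods 1·2): 0.67 vs {0.46, 0.44} → pass.
ASC (methods 1·3): 0.63 vs {0.46, 0.48} → pass.
ASC (methods 2·3): 0.73 vs {0.44, 0.48} → pass.
2 of 6 fail.

2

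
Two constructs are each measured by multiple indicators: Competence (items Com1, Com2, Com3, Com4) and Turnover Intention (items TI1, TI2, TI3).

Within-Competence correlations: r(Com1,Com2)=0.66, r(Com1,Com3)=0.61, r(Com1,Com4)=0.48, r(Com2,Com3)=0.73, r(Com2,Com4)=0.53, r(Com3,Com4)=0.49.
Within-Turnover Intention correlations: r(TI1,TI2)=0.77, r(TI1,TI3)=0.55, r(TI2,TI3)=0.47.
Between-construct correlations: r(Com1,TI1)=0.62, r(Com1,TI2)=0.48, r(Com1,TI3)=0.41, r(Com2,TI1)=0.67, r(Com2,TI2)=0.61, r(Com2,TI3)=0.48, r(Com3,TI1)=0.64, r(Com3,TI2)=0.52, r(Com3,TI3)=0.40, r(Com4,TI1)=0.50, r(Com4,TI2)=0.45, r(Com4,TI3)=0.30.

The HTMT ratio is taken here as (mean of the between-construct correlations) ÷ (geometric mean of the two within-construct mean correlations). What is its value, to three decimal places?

0.859

Mean between = 6.08/12 = 0.5067.
Mean within-Com = 3.50/6 = 0.5833; mean within-TI = 1.79/3 = 0.5967.
Geometric mean = √(0.5833 × 0.5967) = 0.5900.
HTMT = 0.5067 / 0.5900 = 0.859.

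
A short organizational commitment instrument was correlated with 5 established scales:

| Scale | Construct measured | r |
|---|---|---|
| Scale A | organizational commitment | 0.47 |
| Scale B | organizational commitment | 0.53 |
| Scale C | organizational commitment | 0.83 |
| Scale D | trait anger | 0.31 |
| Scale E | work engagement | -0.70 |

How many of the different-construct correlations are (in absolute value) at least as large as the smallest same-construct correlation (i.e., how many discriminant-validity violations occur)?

Convergent (same construct = organizational commitment): Scale A, Scale B, Scale C.
Smallest convergent = 0.47. Discriminant |r|: 0.31, 0.70; count ≥ 0.47 → 1.

1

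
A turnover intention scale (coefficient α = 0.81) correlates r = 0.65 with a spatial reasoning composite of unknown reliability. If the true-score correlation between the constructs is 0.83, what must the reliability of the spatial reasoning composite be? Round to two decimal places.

r_true = r_obs / √(r_xx · r_yy) ⇒ 0.83 = 0.65 / √(0.81 · r_yy).
√(0.81 · r_yy) = 0.65 / 0.83 = 0.7831; 0.81 · r_yy = 0.6132; r_yy = 0.6132 / 0.81 ≈ 0.76.

0.76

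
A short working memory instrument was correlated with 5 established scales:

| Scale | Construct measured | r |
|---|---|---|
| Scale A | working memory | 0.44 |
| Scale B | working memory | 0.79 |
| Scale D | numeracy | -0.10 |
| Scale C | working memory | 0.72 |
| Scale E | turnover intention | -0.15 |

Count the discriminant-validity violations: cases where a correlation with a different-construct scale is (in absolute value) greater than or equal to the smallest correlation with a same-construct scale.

0

Convergent (same construct = working memory): Scale A, Scale B, Scale C.
Smallest convergent = 0.44. Discriminant |r|: 0.10, 0.15; count ≥ 0.44 → 0.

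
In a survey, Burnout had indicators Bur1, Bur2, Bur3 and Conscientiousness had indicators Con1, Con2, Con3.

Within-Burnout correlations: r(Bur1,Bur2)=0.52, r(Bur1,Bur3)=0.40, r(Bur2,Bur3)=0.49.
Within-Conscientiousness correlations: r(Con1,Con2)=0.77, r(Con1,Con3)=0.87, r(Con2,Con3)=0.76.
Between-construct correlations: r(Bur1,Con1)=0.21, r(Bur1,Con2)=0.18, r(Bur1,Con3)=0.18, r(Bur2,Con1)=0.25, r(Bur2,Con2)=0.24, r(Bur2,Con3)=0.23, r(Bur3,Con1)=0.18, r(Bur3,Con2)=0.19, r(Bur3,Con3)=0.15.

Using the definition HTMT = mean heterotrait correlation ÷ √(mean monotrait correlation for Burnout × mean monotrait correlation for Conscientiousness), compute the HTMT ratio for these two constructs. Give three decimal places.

0.328

Mean heterotrait r = 1.81/9 = 0.2011.
Mean within-Bur = 1.41/3 = 0.4700; mean within-Con = 2.40/3 = 0.8000.
Geometric mean = √(0.4700 × 0.8000) = 0.6132.
HTMT = 0.2011 / 0.6132 = 0.328.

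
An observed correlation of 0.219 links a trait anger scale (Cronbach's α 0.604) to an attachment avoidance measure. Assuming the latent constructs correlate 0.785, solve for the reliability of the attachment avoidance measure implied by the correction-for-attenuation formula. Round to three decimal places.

0.129

r_true = r_obs / √(r_xx · r_yy) ⇒ 0.785 = 0.219 / √(0.604 · r_yy).
√(0.604 · r_yy) = 0.219 / 0.785 = 0.2790; 0.604 · r_yy = 0.0778; r_yy = 0.0778 / 0.604 ≈ 0.129.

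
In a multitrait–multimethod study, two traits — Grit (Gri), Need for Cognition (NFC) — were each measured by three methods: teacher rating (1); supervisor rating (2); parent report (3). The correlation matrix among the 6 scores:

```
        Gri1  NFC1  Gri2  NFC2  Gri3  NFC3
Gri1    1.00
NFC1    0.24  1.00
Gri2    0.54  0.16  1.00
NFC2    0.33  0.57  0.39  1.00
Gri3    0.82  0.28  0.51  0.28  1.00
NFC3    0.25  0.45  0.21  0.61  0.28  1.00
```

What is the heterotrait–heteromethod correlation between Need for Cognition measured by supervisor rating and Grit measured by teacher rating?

Different traits and methods: r(NFC2, Gri1) = 0.33.

0.33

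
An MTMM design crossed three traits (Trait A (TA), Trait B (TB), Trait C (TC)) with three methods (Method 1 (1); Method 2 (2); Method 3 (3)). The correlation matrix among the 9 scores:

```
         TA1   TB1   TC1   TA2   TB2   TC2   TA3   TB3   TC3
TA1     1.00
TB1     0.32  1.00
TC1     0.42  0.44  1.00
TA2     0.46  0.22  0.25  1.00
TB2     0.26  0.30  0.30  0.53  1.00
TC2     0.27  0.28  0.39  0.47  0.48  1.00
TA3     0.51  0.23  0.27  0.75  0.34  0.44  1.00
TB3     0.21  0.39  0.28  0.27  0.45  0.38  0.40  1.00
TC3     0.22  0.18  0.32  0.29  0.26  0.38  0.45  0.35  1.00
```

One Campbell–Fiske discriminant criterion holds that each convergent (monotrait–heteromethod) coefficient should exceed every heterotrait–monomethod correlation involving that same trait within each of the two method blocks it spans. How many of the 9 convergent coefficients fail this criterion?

7

Convergent coefficients and their comparison sets:
TA (methods 1·2): 0.46 vs {0.32, 0.53, 0.42, 0.47} → fail.
TA (methods 1·3): 0.51 vs {0.32, 0.40, 0.42, 0.45} → pass.
TA (methods 2·3): 0.75 vs {0.53, 0.40, 0.47, 0.45} → pass.
TB (methods 1·2): 0.30 vs {0.32, 0.53, 0.44, 0.48} → fail.
TB (methods 1·3): 0.39 vs {0.32, 0.40, 0.44, 0.35} → fail.
TB (methods 2·3): 0.45 vs {0.53, 0.40, 0.48, 0.35} → fail.
TC (methods 1·2): 0.39 vs {0.42, 0.47, 0.44, 0.48} → fail.
TC (methods 1·3): 0.32 vs {0.42, 0.45, 0.44, 0.35} → fail.
TC (methods 2·3): 0.38 vs {0.47, 0.45, 0.48, 0.35} → fail.
7 of 9 fail.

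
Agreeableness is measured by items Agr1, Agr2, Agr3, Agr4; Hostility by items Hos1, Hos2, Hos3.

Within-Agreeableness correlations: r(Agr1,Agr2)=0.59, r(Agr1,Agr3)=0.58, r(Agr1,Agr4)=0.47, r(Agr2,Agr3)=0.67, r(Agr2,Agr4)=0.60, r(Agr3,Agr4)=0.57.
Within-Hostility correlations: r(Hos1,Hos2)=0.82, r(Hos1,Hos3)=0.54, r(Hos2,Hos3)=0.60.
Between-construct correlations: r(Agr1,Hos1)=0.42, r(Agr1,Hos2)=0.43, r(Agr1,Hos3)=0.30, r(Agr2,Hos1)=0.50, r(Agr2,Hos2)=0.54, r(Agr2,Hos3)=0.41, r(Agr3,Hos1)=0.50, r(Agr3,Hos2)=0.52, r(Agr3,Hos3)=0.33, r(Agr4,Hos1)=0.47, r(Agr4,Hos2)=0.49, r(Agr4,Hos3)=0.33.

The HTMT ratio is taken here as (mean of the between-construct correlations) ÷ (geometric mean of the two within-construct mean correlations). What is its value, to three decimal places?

0.709

Mean heterotrait r = 5.24/12 = 0.4367.
Mean within-Agr = 3.48/6 = 0.5800; mean within-Hos = 1.96/3 = 0.6533.
Geometric mean = √(0.5800 × 0.6533) = 0.6156.
HTMT = 0.4367 / 0.6156 = 0.709.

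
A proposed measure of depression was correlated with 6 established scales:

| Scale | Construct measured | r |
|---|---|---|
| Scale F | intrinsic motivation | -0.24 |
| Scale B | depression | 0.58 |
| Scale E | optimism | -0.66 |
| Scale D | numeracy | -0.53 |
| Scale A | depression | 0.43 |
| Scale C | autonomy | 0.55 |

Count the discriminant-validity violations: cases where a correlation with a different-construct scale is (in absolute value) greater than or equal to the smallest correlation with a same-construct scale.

3

Convergent (same construct = depression): Scale B, Scale A.
Smallest convergent = 0.43. Discriminant |r|: 0.24, 0.66, 0.53, 0.55; count ≥ 0.43 → 3.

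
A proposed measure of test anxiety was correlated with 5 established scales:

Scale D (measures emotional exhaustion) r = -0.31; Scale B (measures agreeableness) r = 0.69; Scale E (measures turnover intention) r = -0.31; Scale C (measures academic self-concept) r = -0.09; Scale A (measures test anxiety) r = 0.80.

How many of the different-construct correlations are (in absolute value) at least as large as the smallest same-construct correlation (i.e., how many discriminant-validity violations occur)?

0

Convergent (same construct = test anxiety): Scale A.
Smallest convergent = 0.80. Discriminant |r|: 0.31, 0.69, 0.31, 0.09; count ≥ 0.80 → 0.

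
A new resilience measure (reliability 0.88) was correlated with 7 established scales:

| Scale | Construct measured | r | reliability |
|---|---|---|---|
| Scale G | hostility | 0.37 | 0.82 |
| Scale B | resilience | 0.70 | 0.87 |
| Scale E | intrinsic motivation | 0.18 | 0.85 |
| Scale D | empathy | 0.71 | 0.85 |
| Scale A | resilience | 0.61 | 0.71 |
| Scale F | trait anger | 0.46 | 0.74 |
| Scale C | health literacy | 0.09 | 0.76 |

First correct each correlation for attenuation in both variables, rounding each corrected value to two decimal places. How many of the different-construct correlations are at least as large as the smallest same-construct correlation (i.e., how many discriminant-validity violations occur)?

Disattenuated r (r / √(r_scale · r_new)):
  Scale G (disc): 0.37 / √(0.82·0.88) = 0.44
  Scale B (conv): 0.70 / √(0.87·0.88) = 0.80
  Scale E (disc): 0.18 / √(0.85·0.88) = 0.21
  Scale D (disc): 0.71 / √(0.85·0.88) = 0.82
  Scale A (conv): 0.61 / √(0.71·0.88) = 0.77
  Scale F (disc): 0.46 / √(0.74·0.88) = 0.57
  Scale C (disc): 0.09 / √(0.76·0.88) = 0.11
Smallest convergent = 0.77. Discriminant values: 0.44, 0.21, 0.82, 0.57, 0.11; count ≥ 0.77 → 1.

1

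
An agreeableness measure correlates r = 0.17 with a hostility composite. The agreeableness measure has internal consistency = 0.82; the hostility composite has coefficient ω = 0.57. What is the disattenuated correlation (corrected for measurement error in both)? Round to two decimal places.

r_true = r_obs / √(r_xx · r_yy) = 0.17 / √(0.82 × 0.57) = 0.17 / √0.4674 = 0.17 / 0.6837 ≈ 0.25.

0.25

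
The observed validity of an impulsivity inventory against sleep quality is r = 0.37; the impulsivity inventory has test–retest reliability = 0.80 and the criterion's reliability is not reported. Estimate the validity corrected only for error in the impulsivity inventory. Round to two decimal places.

0.41

Single correction: r_c = r_obs / √r_xx = 0.37 / √0.80 = 0.37 / 0.8944 ≈ 0.41.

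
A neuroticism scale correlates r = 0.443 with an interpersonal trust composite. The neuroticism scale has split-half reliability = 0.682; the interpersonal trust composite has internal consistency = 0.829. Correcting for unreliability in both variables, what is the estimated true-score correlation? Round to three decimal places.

r_true = r_obs / √(r_xx · r_yy) = 0.443 / √(0.682 × 0.829) = 0.443 / √0.565378 = 0.443 / 0.7519 ≈ 0.589.

0.589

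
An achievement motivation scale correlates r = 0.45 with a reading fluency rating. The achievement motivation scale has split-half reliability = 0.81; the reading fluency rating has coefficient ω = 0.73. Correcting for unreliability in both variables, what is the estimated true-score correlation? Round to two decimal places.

0.59

r_true = r_obs / √(r_xx · r_yy) = 0.45 / √(0.81 × 0.73) = 0.45 / √0.5913 = 0.45 / 0.7690 ≈ 0.59.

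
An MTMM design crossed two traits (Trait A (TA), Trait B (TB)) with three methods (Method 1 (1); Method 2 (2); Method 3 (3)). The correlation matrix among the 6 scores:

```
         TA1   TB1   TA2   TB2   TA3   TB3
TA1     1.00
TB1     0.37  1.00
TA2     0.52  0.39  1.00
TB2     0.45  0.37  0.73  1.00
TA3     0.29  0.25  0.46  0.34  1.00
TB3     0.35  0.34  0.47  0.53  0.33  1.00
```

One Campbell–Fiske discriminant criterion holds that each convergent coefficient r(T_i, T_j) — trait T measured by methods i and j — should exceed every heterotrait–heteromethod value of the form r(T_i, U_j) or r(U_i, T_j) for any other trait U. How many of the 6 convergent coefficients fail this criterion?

Checking each validity diagonal entry against its comparison values:
TA (methods 1·2): 0.52 vs {0.45, 0.39} → pass.
TA (methods 1·3): 0.29 vs {0.35, 0.25} → fail.
TA (methods 2·3): 0.46 vs {0.47, 0.34} → fail.
TB (methods 1·2): 0.37 vs {0.39, 0.45} → fail.
TB (methods 1·3): 0.34 vs {0.25, 0.35} → fail.
TB (methods 2·3): 0.53 vs {0.34, 0.47} → pass.
4 of 6 fail.

4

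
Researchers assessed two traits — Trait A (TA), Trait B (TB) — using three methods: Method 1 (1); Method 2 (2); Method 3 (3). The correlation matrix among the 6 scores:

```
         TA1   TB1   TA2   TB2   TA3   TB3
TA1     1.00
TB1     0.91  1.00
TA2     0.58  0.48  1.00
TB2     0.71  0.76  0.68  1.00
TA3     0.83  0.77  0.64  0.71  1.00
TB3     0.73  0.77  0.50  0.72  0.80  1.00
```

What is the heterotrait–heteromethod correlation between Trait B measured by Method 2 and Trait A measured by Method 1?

0.71

Different traits and methods: r(TB2, TA1) = 0.71.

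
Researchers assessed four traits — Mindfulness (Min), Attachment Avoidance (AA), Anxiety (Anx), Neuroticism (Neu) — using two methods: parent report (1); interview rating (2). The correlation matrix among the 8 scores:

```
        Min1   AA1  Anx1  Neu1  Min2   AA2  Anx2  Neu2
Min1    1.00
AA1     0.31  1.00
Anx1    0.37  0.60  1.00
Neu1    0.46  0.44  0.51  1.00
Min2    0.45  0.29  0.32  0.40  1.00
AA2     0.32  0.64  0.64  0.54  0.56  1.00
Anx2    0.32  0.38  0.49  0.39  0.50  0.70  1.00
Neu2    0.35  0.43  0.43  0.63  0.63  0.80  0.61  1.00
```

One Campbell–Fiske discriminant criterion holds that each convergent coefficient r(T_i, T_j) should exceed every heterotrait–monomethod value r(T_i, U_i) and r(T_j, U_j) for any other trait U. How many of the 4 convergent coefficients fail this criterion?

4

Convergent coefficients and their comparison sets:
Min (methods 1·2): 0.45 vs {0.31, 0.56, 0.37, 0.50, 0.46, 0.63} → fail.
AA (methods 1·2): 0.64 vs {0.31, 0.56, 0.60, 0.70, 0.44, 0.80} → fail.
Anx (methods 1·2): 0.49 vs {0.37, 0.50, 0.60, 0.70, 0.51, 0.61} → fail.
Neu (methods 1·2): 0.63 vs {0.46, 0.63, 0.44, 0.80, 0.51, 0.61} → fail.
4 of 4 fail.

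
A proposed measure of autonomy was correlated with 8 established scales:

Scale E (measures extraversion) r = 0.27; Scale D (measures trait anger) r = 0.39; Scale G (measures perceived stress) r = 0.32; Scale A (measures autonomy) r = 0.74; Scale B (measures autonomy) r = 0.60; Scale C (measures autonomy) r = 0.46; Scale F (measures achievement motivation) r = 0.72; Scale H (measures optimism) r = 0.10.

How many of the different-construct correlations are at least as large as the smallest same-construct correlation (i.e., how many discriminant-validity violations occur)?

Convergent (same construct = autonomy): Scale A, Scale B, Scale C.
Smallest convergent = 0.46. Discriminant values: 0.27, 0.39, 0.32, 0.72, 0.10; count ≥ 0.46 → 1.

1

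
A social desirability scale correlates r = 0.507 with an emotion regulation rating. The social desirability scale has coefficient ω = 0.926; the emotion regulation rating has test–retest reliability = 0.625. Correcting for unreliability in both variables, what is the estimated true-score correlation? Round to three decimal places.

r_true = r_obs / √(r_xx · r_yy) = 0.507 / √(0.926 × 0.625) = 0.507 / √0.578750 = 0.507 / 0.7608 ≈ 0.666.

0.666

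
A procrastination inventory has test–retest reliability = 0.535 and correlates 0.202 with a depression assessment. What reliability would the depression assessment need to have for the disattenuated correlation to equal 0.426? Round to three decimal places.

0.420

r_true = r_obs / √(r_xx · r_yy) ⇒ 0.426 = 0.202 / √(0.535 · r_yy).
√(0.535 · r_yy) = 0.202 / 0.426 = 0.4742; 0.535 · r_yy = 0.2249; r_yy = 0.2249 / 0.535 ≈ 0.420.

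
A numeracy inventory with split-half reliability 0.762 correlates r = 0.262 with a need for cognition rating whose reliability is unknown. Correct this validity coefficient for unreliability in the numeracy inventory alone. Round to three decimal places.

0.300

Single correction: r_c = r_obs / √r_xx = 0.262 / √0.762 = 0.262 / 0.8729 ≈ 0.300.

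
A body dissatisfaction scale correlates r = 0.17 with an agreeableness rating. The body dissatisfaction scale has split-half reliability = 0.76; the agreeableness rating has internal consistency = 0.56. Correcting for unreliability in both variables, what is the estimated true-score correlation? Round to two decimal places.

r_true = r_obs / √(r_xx · r_yy) = 0.17 / √(0.76 × 0.56) = 0.17 / √0.4256 = 0.17 / 0.6524 ≈ 0.26.

0.26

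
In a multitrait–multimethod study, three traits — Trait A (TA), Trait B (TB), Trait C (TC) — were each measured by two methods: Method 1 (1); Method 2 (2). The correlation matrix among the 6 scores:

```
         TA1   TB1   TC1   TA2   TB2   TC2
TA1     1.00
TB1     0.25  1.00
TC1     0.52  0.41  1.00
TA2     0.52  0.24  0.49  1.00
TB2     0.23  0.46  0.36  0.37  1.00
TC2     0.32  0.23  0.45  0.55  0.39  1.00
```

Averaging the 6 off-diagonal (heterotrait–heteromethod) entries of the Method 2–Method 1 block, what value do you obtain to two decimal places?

HTHM values (method 2 × method 1): 0.24, 0.49, 0.23, 0.36, 0.32, 0.23; mean = 1.87/6 = 0.31.

0.31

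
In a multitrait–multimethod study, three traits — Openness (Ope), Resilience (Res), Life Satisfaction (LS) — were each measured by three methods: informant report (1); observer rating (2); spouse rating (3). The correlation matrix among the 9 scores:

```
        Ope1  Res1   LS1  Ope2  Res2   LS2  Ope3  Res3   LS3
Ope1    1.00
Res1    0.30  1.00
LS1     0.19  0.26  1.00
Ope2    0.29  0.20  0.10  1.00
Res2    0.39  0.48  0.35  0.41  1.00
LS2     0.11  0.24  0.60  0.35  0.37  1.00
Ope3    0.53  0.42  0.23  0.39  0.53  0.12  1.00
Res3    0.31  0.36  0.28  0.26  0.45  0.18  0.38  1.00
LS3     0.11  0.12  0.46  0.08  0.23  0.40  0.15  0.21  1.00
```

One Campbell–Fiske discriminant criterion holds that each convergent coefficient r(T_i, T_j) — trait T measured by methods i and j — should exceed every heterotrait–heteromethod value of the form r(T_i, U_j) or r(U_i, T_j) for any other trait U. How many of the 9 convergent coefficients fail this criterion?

4

Each convergent coefficient versus the relevant comparison correlations:
Ope (methods 1·2): 0.29 vs {0.39, 0.20, 0.11, 0.10} → fail.
Ope (methods 1·3): 0.53 vs {0.31, 0.42, 0.11, 0.23} → pass.
Ope (methods 2·3): 0.39 vs {0.26, 0.53, 0.08, 0.12} → fail.
Res (methods 1·2): 0.48 vs {0.20, 0.39, 0.24, 0.35} → pass.
Res (methods 1·3): 0.36 vs {0.42, 0.31, 0.12, 0.28} → fail.
Res (methods 2·3): 0.45 vs {0.53, 0.26, 0.23, 0.18} → fail.
LS (methods 1·2): 0.60 vs {0.10, 0.11, 0.35, 0.24} → pass.
LS (methods 1·3): 0.46 vs {0.23, 0.11, 0.28, 0.12} → pass.
LS (methods 2·3): 0.40 vs {0.12, 0.08, 0.18, 0.23} → pass.
4 of 9 fail.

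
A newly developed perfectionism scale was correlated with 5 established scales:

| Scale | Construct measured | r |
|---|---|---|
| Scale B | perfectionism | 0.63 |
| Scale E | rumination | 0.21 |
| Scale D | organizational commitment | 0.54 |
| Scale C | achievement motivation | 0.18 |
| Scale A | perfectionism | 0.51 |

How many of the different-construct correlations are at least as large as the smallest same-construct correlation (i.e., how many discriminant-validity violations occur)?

Convergent (same construct = perfectionism): Scale B, Scale A.
Smallest convergent = 0.51. Discriminant values: 0.21, 0.54, 0.18; count ≥ 0.51 → 1.

1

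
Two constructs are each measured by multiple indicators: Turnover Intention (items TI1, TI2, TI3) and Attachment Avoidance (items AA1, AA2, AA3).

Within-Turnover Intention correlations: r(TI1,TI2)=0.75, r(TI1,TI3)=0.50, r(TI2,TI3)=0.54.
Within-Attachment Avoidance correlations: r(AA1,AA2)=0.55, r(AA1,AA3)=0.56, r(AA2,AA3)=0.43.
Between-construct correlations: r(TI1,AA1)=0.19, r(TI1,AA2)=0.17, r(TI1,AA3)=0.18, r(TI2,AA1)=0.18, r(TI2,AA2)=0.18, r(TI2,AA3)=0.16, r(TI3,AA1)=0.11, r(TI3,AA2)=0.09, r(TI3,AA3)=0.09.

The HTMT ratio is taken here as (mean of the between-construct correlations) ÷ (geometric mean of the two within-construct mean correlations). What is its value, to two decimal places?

Mean between = 1.35/9 = 0.1500.
Mean within-TI = 1.79/3 = 0.5967; mean within-AA = 1.54/3 = 0.5133.
Geometric mean = √(0.5967 × 0.5133) = 0.5534.
HTMT = 0.1500 / 0.5534 = 0.27.

0.27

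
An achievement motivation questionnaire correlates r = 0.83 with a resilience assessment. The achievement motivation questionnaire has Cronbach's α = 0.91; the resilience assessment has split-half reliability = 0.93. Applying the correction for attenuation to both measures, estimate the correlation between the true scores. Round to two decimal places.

0.90

r_true = r_obs / √(r_xx · r_yy) = 0.83 / √(0.91 × 0.93) = 0.83 / √0.8463 = 0.83 / 0.9199 ≈ 0.90.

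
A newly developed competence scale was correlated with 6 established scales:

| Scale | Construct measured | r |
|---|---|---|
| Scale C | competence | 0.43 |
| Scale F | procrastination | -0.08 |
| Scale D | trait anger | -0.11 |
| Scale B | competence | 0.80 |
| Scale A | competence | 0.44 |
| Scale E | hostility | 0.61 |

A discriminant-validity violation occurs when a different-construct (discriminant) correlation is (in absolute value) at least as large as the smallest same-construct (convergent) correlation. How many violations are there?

Convergent (same construct = competence): Scale C, Scale B, Scale A.
Smallest convergent = 0.43. Discriminant |r|: 0.08, 0.11, 0.61; count ≥ 0.43 → 1.

1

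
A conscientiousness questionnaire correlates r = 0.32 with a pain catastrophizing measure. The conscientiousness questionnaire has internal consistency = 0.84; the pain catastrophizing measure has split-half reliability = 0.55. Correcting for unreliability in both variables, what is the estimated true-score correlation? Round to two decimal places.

0.47

r_true = r_obs / √(r_xx · r_yy) = 0.32 / √(0.84 × 0.55) = 0.32 / √0.4620 = 0.32 / 0.6797 ≈ 0.47.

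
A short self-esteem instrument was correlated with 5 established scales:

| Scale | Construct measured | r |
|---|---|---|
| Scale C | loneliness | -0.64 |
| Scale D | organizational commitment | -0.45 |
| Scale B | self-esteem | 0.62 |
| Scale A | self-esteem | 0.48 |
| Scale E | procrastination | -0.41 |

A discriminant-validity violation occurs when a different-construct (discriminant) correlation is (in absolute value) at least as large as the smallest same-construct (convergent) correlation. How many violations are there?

1

Convergent (same construct = self-esteem): Scale B, Scale A.
Smallest convergent = 0.48. Discriminant |r|: 0.64, 0.45, 0.41; count ≥ 0.48 → 1.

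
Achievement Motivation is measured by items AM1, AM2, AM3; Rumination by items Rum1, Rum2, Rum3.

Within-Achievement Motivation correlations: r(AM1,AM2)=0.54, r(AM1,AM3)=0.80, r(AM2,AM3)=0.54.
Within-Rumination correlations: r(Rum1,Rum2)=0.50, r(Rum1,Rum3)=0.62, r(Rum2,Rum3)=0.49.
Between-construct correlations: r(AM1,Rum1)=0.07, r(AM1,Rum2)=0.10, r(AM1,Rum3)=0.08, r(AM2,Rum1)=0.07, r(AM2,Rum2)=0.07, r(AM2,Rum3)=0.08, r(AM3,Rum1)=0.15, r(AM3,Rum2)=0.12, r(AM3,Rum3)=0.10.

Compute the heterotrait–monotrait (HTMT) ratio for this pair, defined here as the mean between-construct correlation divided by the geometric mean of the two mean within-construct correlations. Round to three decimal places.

0.161

Mean between = 0.84/9 = 0.0933.
Mean within-AM = 1.88/3 = 0.6267; mean within-Rum = 1.61/3 = 0.5367.
Geometric mean = √(0.6267 × 0.5367) = 0.5800.
HTMT = 0.0933 / 0.5800 = 0.161.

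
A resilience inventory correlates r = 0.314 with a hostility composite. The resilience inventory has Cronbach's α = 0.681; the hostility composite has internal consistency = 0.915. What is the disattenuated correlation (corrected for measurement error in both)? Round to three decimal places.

r_true = r_obs / √(r_xx · r_yy) = 0.314 / √(0.681 × 0.915) = 0.314 / √0.623115 = 0.314 / 0.7894 ≈ 0.398.

0.398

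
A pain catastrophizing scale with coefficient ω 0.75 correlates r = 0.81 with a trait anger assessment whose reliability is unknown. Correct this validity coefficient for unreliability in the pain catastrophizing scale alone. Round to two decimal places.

Single correction: r_c = r_obs / √r_xx = 0.81 / √0.75 = 0.81 / 0.8660 ≈ 0.94.

0.94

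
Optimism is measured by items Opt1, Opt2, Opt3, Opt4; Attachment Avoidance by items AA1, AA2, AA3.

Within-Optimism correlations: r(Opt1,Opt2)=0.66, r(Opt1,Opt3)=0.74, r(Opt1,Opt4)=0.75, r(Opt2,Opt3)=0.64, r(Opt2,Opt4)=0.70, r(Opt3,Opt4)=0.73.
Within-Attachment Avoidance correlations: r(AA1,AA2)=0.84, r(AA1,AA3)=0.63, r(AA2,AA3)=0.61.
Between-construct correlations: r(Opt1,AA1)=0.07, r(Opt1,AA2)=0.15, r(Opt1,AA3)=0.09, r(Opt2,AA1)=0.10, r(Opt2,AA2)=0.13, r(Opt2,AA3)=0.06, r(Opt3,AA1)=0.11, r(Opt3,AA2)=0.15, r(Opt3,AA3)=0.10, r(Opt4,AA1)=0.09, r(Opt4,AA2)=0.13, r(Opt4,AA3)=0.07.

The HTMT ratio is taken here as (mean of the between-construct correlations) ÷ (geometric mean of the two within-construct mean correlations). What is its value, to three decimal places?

Mean between = 1.25/12 = 0.1042.
Mean within-Opt = 4.22/6 = 0.7033; mean within-AA = 2.08/3 = 0.6933.
Geometric mean = √(0.7033 × 0.6933) = 0.6983.
HTMT = 0.1042 / 0.6983 = 0.149.

0.149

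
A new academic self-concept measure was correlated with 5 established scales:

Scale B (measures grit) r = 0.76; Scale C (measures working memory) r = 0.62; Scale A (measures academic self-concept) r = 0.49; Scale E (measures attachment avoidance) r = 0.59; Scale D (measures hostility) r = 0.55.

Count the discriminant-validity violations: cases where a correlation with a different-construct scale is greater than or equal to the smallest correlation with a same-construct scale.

4

Convergent (same construct = academic self-concept): Scale A.
Smallest convergent = 0.49. Discriminant values: 0.76, 0.62, 0.59, 0.55; count ≥ 0.49 → 4.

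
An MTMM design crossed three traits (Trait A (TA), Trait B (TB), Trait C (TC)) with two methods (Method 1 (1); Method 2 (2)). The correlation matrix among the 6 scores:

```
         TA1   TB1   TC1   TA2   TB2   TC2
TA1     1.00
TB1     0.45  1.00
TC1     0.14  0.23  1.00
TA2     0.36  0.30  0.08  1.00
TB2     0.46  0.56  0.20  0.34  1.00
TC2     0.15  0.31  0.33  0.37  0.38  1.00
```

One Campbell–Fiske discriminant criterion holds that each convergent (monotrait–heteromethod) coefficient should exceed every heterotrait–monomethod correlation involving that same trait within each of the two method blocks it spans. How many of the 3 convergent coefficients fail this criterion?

Convergent coefficients and their comparison sets:
TA (methods 1·2): 0.36 vs {0.45, 0.34, 0.14, 0.37} → fail.
TB (methods 1·2): 0.56 vs {0.45, 0.34, 0.23, 0.38} → pass.
TC (methods 1·2): 0.33 vs {0.14, 0.37, 0.23, 0.38} → fail.
2 of 3 fail.

2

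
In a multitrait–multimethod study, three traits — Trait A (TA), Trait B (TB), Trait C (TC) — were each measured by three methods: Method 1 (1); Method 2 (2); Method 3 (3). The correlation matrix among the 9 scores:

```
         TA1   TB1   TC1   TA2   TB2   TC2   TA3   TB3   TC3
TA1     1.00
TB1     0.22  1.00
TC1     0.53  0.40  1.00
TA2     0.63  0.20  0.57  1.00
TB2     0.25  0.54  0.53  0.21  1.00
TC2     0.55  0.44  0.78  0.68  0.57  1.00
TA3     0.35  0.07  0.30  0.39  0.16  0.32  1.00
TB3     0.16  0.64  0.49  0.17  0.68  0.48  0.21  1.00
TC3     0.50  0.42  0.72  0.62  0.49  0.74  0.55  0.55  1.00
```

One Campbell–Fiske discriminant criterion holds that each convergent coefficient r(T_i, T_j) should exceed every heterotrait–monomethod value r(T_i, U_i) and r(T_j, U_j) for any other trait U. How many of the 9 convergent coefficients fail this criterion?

4

Each convergent coefficient versus the relevant comparison correlations:
TA (methods 1·2): 0.63 vs {0.22, 0.21, 0.53, 0.68} → fail.
TA (methods 1·3): 0.35 vs {0.22, 0.21, 0.53, 0.55} → fail.
TA (methods 2·3): 0.39 vs {0.21, 0.21, 0.68, 0.55} → fail.
TB (methods 1·2): 0.54 vs {0.22, 0.21, 0.40, 0.57} → fail.
TB (methods 1·3): 0.64 vs {0.22, 0.21, 0.40, 0.55} → pass.
TB (methods 2·3): 0.68 vs {0.21, 0.21, 0.57, 0.55} → pass.
TC (methods 1·2): 0.78 vs {0.53, 0.68, 0.40, 0.57} → pass.
TC (methods 1·3): 0.72 vs {0.53, 0.55, 0.40, 0.55} → pass.
TC (methods 2·3): 0.74 vs {0.68, 0.55, 0.57, 0.55} → pass.
4 of 9 fail.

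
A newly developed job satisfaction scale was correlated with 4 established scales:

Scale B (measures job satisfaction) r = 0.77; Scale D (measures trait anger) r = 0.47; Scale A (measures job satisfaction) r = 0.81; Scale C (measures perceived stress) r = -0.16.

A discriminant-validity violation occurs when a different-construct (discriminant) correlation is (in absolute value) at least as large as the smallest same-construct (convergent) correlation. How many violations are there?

Convergent (same construct = job satisfaction): Scale B, Scale A.
Smallest convergent = 0.77. Discriminant |r|: 0.47, 0.16; count ≥ 0.77 → 0.

0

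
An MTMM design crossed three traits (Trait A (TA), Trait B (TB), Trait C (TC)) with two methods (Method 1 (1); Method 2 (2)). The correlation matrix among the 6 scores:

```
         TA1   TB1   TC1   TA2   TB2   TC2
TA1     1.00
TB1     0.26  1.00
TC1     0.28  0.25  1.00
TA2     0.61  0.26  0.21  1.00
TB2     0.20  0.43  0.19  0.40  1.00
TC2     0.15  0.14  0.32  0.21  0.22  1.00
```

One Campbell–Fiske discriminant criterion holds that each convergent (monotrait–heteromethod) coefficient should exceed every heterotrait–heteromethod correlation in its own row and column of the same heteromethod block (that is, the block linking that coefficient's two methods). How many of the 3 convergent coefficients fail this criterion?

Convergent coefficients and their comparison sets:
TA (methods 1·2): 0.61 vs {0.20, 0.26, 0.15, 0.21} → pass.
TB (methods 1·2): 0.43 vs {0.26, 0.20, 0.14, 0.19} → pass.
TC (methods 1·2): 0.32 vs {0.21, 0.15, 0.19, 0.14} → pass.
0 of 3 fail.

0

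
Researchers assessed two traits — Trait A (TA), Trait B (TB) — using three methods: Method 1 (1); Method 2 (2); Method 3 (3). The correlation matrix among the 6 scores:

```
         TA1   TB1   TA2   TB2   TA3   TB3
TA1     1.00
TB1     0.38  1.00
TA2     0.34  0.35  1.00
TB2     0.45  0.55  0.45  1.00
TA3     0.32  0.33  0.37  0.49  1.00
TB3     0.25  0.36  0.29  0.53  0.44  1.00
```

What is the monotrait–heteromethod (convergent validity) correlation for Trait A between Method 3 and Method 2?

0.37

Same trait (TA), different methods: r(TA3, TA2) = 0.37.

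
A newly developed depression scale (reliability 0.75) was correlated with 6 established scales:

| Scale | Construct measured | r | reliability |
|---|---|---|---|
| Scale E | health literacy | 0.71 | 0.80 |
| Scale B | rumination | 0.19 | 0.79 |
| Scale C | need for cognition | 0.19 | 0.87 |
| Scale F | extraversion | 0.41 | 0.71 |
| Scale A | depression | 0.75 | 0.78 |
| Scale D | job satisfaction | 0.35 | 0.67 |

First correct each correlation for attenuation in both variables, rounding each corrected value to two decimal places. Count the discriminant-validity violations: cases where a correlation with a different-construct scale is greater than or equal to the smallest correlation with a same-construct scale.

Disattenuated r (r / √(r_scale · r_new)):
  Scale E (disc): 0.71 / √(0.80·0.75) = 0.92
  Scale B (disc): 0.19 / √(0.79·0.75) = 0.25
  Scale C (disc): 0.19 / √(0.87·0.75) = 0.24
  Scale F (disc): 0.41 / √(0.71·0.75) = 0.56
  Scale A (conv): 0.75 / √(0.78·0.75) = 0.98
  Scale D (disc): 0.35 / √(0.67·0.75) = 0.49
Smallest convergent = 0.98. Discriminant values: 0.92, 0.25, 0.24, 0.56, 0.49; count ≥ 0.98 → 0.

0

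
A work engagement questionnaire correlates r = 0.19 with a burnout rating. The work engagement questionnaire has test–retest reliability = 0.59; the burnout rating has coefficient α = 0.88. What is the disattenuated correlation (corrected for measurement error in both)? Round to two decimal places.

0.26

r_true = r_obs / √(r_xx · r_yy) = 0.19 / √(0.59 × 0.88) = 0.19 / √0.5192 = 0.19 / 0.7206 ≈ 0.26.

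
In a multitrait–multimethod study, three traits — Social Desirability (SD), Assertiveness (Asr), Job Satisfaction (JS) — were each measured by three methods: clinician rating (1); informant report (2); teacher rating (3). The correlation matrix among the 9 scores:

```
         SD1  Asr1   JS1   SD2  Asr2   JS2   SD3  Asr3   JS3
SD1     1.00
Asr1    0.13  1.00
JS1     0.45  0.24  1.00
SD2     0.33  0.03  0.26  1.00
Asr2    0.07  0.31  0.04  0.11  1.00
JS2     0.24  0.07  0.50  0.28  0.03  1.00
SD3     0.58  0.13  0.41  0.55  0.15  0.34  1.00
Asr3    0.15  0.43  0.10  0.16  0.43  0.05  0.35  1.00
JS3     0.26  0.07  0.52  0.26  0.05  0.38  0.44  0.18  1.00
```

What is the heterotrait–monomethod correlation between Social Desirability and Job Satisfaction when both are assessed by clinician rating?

0.45

Different traits, same method: r(SD1, JS1) = 0.45.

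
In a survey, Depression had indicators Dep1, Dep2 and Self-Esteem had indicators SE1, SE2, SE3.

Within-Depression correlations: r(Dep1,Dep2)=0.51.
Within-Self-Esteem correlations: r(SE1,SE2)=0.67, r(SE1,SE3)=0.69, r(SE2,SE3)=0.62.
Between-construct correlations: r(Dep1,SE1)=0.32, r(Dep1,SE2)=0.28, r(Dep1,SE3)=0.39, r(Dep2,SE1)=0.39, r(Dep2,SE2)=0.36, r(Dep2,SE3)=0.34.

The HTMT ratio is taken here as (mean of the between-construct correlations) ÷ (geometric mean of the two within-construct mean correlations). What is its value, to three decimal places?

0.598

Mean heterotrait r = 2.08/6 = 0.3467.
Mean within-Dep = 0.51/1 = 0.5100; mean within-SE = 1.98/3 = 0.6600.
Geometric mean = √(0.5100 × 0.6600) = 0.5802.
HTMT = 0.3467 / 0.5802 = 0.598.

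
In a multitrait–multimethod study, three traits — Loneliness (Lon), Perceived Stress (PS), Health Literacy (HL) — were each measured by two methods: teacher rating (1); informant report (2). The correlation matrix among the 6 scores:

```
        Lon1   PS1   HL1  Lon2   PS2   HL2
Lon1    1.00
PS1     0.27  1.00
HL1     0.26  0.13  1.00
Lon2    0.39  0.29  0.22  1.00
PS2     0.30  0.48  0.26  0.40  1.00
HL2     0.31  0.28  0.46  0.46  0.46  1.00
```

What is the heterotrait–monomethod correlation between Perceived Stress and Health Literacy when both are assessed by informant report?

0.46

Different traits, same method: r(PS2, HL2) = 0.46.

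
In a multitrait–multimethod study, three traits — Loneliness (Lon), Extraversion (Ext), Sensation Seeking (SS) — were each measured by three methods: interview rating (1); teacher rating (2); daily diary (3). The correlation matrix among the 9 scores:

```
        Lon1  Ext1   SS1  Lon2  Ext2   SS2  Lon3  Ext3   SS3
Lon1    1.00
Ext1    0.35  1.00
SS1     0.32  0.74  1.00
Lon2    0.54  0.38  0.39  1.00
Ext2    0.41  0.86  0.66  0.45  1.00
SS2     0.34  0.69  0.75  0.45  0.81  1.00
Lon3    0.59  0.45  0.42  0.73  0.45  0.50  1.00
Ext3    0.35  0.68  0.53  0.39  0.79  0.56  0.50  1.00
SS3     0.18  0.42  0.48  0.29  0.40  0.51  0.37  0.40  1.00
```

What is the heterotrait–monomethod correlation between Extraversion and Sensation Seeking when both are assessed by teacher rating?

0.81

Different traits, same method: r(Ext2, SS2) = 0.81.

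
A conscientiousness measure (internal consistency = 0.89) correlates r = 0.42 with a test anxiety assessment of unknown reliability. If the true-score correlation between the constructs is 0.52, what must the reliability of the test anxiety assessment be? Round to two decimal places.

r_true = r_obs / √(r_xx · r_yy) ⇒ 0.52 = 0.42 / √(0.89 · r_yy).
√(0.89 · r_yy) = 0.42 / 0.52 = 0.8077; 0.89 · r_yy = 0.6524; r_yy = 0.6524 / 0.89 ≈ 0.73.

0.73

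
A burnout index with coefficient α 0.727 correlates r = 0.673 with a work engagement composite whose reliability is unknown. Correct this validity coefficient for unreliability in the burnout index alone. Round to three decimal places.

Single correction: r_c = r_obs / √r_xx = 0.673 / √0.727 = 0.673 / 0.8526 ≈ 0.789.

0.789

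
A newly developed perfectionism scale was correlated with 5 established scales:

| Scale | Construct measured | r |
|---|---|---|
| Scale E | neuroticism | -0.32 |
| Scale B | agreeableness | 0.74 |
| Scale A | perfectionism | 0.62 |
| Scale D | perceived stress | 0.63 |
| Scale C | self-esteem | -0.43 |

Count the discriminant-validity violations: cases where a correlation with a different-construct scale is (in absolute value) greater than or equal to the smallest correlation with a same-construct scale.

2

Convergent (same construct = perfectionism): Scale A.
Smallest convergent = 0.62. Discriminant |r|: 0.32, 0.74, 0.63, 0.43; count ≥ 0.62 → 2.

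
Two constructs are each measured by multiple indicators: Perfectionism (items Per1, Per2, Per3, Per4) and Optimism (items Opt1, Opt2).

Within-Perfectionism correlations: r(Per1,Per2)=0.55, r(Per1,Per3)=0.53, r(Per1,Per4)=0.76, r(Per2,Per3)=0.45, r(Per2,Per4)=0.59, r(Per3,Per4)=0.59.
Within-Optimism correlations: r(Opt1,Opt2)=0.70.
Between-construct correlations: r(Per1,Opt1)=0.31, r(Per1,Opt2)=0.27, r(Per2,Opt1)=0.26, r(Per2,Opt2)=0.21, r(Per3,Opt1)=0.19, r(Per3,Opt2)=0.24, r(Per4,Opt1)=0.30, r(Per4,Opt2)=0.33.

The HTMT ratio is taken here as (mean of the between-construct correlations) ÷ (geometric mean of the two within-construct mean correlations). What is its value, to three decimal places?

Between-construct mean = 2.11/8 = 0.2638.
Mean within-Per = 3.47/6 = 0.5783; mean within-Opt = 0.70/1 = 0.7000.
Geometric mean = √(0.5783 × 0.7000) = 0.6362.
HTMT = 0.2638 / 0.6362 = 0.415.

0.415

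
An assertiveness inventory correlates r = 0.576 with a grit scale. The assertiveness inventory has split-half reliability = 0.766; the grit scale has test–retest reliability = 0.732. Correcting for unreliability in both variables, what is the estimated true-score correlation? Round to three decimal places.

r_true = r_obs / √(r_xx · r_yy) = 0.576 / √(0.766 × 0.732) = 0.576 / √0.560712 = 0.576 / 0.7488 ≈ 0.769.

0.769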